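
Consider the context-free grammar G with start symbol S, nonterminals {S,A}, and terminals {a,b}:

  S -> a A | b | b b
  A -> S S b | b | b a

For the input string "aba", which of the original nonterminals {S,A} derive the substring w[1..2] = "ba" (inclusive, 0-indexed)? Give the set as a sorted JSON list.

CNF form of G:
  S -> T0 T0 | T1 A | b
  A -> S X2 | T0 T1 | b
  T0 -> b
  T1 -> a
  X2 -> S T0

Fill CYK table bottom-up (cells [i..j] with 1 ≤ i ≤ j ≤ 2 only):
  T[1,1] 'b' = {A,S,T0}  orig:{A,S}
  T[2,2] 'a' = {T1}  orig:{}
  T[1,2] 'ba' = {A}

Original NTs in T[1,2] deriving "ba": ["A"]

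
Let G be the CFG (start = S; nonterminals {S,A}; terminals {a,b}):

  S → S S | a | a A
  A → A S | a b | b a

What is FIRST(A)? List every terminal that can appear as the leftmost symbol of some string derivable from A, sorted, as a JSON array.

FIRST sets, iterate to fixpoint:
pass 1:
  A via A→a b: +{a}
  A via A→b a: +{b}
  S via S→a: +{a}
  S: {a}  A: {a,b}
pass 2: — fixpoint
  S: {a}  A: {a,b}

FIRST(A) = ["a", "b"]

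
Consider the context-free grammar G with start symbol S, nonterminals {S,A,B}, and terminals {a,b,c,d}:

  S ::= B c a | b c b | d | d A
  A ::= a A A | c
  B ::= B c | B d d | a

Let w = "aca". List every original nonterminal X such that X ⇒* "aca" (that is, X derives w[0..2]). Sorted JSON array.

CNF form of G:
  S -> B X6 | T2 A | T3 X7 | d
  A -> T0 X4 | c
  B -> B T1 | B X5 | a
  T0 -> a
  T1 -> c
  T2 -> d
  T3 -> b
  X4 -> A A
  X5 -> T2 T2
  X6 -> T1 T0
  X7 -> T1 T3

CYK table (by increasing span) (cells [i..j] with 0 ≤ i ≤ j ≤ 2 only):
  cell(0,0) a: {B,T0}  orig:{B}
  cell(1,1) c: {A,T1}  orig:{A}
  cell(2,2) a: {B,T0}  orig:{B}
  cell(0,1) ac: {B}
  cell(1,2) ca: {X6}  orig:{}
  cell(0,2) aca: {S}

Original NTs in T[0,2] deriving "aca": ["S"]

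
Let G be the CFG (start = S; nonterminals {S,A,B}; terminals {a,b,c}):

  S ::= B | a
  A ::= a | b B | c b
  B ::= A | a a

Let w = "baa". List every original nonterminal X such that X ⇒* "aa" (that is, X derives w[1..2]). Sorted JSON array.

CNF form of G:
  S -> T0 B | T1 T0 | T2 T2 | a
  A -> T0 B | T1 T0 | a
  B -> T0 B | T1 T0 | T2 T2 | a
  T0 -> b
  T1 -> c
  T2 -> a

Fill CYK table bottom-up — only the sub-triangle for w[1..2]:
  cell(1,1) a: {A,B,S,T2}  orig:{A,B,S}
  cell(2,2) a: {A,B,S,T2}  orig:{A,B,S}
  cell(1,2) aa: {B,S}

Original NTs in T[1,2] deriving "aa": ["B", "S"]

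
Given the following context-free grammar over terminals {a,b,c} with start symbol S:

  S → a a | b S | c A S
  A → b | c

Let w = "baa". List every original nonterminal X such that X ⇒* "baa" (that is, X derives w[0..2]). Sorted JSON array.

CNF form of G:
  S -> T0 T0 | T1 S | T2 X3
  A -> b | c
  T0 -> a
  T1 -> b
  T2 -> c
  X3 -> A S

CYK fill (cells [i..j] with 0 ≤ i ≤ j ≤ 2 only):
  T[0,0] 'b' = {A,T1}  orig:{A}
  T[1,1] 'a' = {T0}  orig:{}
  T[2,2] 'a' = {T0}  orig:{}
  T[0,1] 'ba' = ∅
  T[1,2] 'aa' = {S}
  T[0,2] 'baa' = {S,X3}  orig:{S}

Original NTs in T[0,2] deriving "baa": ["S"]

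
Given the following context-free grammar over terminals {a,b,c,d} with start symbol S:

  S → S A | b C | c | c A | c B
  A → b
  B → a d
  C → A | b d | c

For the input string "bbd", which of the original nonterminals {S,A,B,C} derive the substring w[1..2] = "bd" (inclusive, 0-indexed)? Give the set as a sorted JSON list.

Convert to CNF:
  S -> S A | T2 C | T3 A | T3 B | c
  A -> b
  B -> T0 T1
  C -> T2 T1 | b | c
  T0 -> a
  T1 -> d
  T2 -> b
  T3 -> c

Fill CYK table bottom-up — only the sub-triangle for w[1..2]:
  T[1,1] 'b' = {A,C,T2}  orig:{A,C}
  T[2,2] 'd' = {T1}  orig:{}
  T[1,2] 'bd' = {C}

Original NTs in T[1,2] deriving "bd": ["C"]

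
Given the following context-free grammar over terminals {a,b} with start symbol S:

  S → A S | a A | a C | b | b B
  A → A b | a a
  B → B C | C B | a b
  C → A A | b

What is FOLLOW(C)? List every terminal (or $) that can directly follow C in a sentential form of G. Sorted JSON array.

Compute FIRST by fixpoint:
pass 1:
  A via A→a a: +{a}
  B via B→a b: +{a}
  C via C→A A: +{a}
  C via C→b: +{b}
  S via S→A S: +{a}
  S via S→b: +{b}
  S: {a,b}  A: {a}  B: {a}  C: {a,b}
pass 2:
  B via B→C B: +{b}
  S: {a,b}  A: {a}  B: {a,b}  C: {a,b}
pass 3: (no change)
  S: {a,b}  A: {a}  B: {a,b}  C: {a,b}

Compute FOLLOW by fixpoint:
initialize: $ ∈ FOLLOW(S)
iter 1:
  A→A b: FOLLOW(A) ⊇ FIRST(b) = {b}; new: +{b}
  B→B C: FOLLOW(B) ⊇ FIRST(C) = {a,b}; new: +{a,b}
  B→B C: FOLLOW(C) ⊇ FOLLOW(B) ⊇ {a,b}; new: +{a,b}
  C→A A: FOLLOW(A) ⊇ FIRST(A) = {a}; new: +{a}
  S→a A: FOLLOW(A) ⊇ FOLLOW(S) ⊇ {$}; new: +{$}
  S→a C: FOLLOW(C) ⊇ FOLLOW(S) ⊇ {$}; new: +{$}
  S→b B: FOLLOW(B) ⊇ FOLLOW(S) ⊇ {$}; new: +{$}
  FOLLOW[S]={$}  FOLLOW[A]={$,a,b}  FOLLOW[B]={$,a,b}  FOLLOW[C]={$,a,b}
iter 2: (stable)
  FOLLOW[S]={$}  FOLLOW[A]={$,a,b}  FOLLOW[B]={$,a,b}  FOLLOW[C]={$,a,b}

FOLLOW(C) = ["$", "a", "b"]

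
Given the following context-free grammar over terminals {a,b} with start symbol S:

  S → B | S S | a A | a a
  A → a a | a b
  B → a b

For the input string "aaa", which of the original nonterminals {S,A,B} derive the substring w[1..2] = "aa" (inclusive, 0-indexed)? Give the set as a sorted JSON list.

Convert to CNF:
  S -> S S | T0 A | T0 T0 | T0 T1
  A -> T0 T0 | T0 T1
  B -> T0 T1
  T0 -> a
  T1 -> b

CYK table (by increasing span) — only the sub-triangle for w[1..2]:
  T[1,1] 'a' = {T0}  orig:{}
  T[2,2] 'a' = {T0}  orig:{}
  T[1,2] 'aa' = {A,S}

Original NTs in T[1,2] deriving "aa": ["A", "S"]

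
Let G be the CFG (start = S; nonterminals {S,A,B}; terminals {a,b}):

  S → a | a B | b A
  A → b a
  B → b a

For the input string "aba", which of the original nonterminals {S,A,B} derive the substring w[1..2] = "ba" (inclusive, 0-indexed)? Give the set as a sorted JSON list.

Convert to CNF:
  S -> T0 A | T1 B | a
  A -> T0 T1
  B -> T0 T1
  T0 -> b
  T1 -> a

CYK table (by increasing span) (cells [i..j] with 1 ≤ i ≤ j ≤ 2 only):
  [1..1]={T0}  "b"  orig:{}
  [2..2]={S,T1}  "a"  orig:{S}
  [1..2]={A,B}  "ba"

Original NTs in T[1,2] deriving "ba": ["A", "B"]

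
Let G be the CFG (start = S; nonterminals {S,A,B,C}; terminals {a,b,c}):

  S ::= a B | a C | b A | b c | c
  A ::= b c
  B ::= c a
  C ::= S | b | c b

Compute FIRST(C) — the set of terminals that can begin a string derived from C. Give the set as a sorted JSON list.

FIRST sets, iterate to fixpoint:
[1]
  A via A→b c: +{b}
  B via B→c a: +{c}
  C via C→b: +{b}
  C via C→c b: +{c}
  S via S→a B: +{a}
  S via S→b A: +{b}
  S via S→c: +{c}
  FIRST[S]={a,b,c}  FIRST[A]={b}  FIRST[B]={c}  FIRST[C]={b,c}
[2]
  C via C→S: +{a}
  FIRST[S]={a,b,c}  FIRST[A]={b}  FIRST[B]={c}  FIRST[C]={a,b,c}
[3] (stable)
  FIRST[S]={a,b,c}  FIRST[A]={b}  FIRST[B]={c}  FIRST[C]={a,b,c}

FIRST(C) = ["a", "b", "c"]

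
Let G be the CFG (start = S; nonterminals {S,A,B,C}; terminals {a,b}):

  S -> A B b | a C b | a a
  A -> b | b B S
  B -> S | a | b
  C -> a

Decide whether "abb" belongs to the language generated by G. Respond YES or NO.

Convert to CNF:
  S -> A X5 | T1 T1 | T1 X6
  A -> T0 X2 | b
  B -> A X3 | T1 T1 | T1 X4 | a | b
  C -> a
  T0 -> b
  T1 -> a
  X2 -> B S
  X3 -> B T0
  X4 -> C T0
  X5 -> B T0
  X6 -> C T0

CYK fill:
  T[0,0] 'a' = {B,C,T1}  orig:{B,C}
  T[1,1] 'b' = {A,B,T0}  orig:{A,B}
  T[2,2] 'b' = {A,B,T0}  orig:{A,B}
  T[0,1] 'ab' = {X3,X4,X5,X6}  orig:{}
  T[1,2] 'bb' = {X3,X5}  orig:{}
  T[0,2] 'abb' = ∅

S ∉ T[0,2] ⇒ NO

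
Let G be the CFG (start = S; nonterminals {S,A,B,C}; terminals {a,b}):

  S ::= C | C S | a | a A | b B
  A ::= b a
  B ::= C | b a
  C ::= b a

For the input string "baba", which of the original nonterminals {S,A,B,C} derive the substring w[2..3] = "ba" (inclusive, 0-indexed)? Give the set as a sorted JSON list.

Convert to CNF:
  S -> C S | T0 B | T0 T1 | T1 A | a
  A -> T0 T1
  B -> T0 T1
  C -> T0 T1
  T0 -> b
  T1 -> a

CYK fill (cells [i..j] with 2 ≤ i ≤ j ≤ 3 only):
  [2..2]={T0}  "b"  orig:{}
  [3..3]={S,T1}  "a"  orig:{S}
  [2..3]={A,B,C,S}  "ba"

Original NTs in T[2,3] deriving "ba": ["A", "B", "C", "S"]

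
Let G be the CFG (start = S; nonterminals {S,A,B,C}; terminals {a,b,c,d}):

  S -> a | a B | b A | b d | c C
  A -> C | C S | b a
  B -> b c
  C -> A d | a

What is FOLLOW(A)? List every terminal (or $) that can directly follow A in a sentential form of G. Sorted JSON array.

FIRST iteration:
[1]
  A via A→b a: +{b}
  B via B→b c: +{b}
  C via C→A d: +{b}
  C via C→a: +{a}
  S via S→a: +{a}
  S via S→b A: +{b}
  S via S→c C: +{c}
  FIRST[S]={a,b,c}  FIRST[A]={b}  FIRST[B]={b}  FIRST[C]={a,b}
[2]
  A via A→C: +{a}
  FIRST[S]={a,b,c}  FIRST[A]={a,b}  FIRST[B]={b}  FIRST[C]={a,b}
[3] (stable)
  FIRST[S]={a,b,c}  FIRST[A]={a,b}  FIRST[B]={b}  FIRST[C]={a,b}

FOLLOW sets:
seed FOLLOW(S) with $
round 1:
  A→C S: FOLLOW(C) ⊇ FIRST(S) = {a,b,c}; new: +{a,b,c}
  C→A d: FOLLOW(A) ⊇ FIRST(d) = {d}; new: +{d}
  S→a B: FOLLOW(B) ⊇ FOLLOW(S) ⊇ {$}; new: +{$}
  S→b A: FOLLOW(A) ⊇ FOLLOW(S) ⊇ {$}; new: +{$}
  S→c C: FOLLOW(C) ⊇ FOLLOW(S) ⊇ {$}; new: +{$}
  FOLLOW(S)={$}  FOLLOW(A)={$,d}  FOLLOW(B)={$}  FOLLOW(C)={$,a,b,c}
round 2:
  A→C: FOLLOW(C) ⊇ FOLLOW(A) ⊇ {$,d}; new: +{d}
  A→C S: FOLLOW(S) ⊇ FOLLOW(A) ⊇ {$,d}; new: +{d}
  S→a B: FOLLOW(B) ⊇ FOLLOW(S) ⊇ {$,d}; new: +{d}
  FOLLOW(S)={$,d}  FOLLOW(A)={$,d}  FOLLOW(B)={$,d}  FOLLOW(C)={$,a,b,c,d}
round 3: (no change)
  FOLLOW(S)={$,d}  FOLLOW(A)={$,d}  FOLLOW(B)={$,d}  FOLLOW(C)={$,a,b,c,d}

FOLLOW(A) = ["$", "d"]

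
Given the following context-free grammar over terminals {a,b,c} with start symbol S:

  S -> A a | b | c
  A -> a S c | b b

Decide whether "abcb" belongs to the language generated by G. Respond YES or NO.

Convert to CNF:
  S -> A T0 | b | c
  A -> T0 X3 | T2 T2
  T0 -> a
  T1 -> c
  T2 -> b
  X3 -> S T1

Fill CYK table bottom-up:
  T[0,0] 'a' = {T0}  orig:{}
  T[1,1] 'b' = {S,T2}  orig:{S}
  T[2,2] 'c' = {S,T1}  orig:{S}
  T[3,3] 'b' = {S,T2}  orig:{S}
  T[0,1] 'ab' = ∅
  T[1,2] 'bc' = {X3}  orig:{}
  T[2,3] 'cb' = ∅
  T[0,2] 'abc' = {A}
  T[1,3] 'bcb' = ∅
  T[0,3] 'abcb' = ∅

S ∉ T[0,3] ⇒ NO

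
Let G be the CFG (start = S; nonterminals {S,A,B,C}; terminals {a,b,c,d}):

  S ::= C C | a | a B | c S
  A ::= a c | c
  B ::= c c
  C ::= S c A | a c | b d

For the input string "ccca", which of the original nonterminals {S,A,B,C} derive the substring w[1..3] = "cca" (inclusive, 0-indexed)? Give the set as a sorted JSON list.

Convert to CNF:
  S -> C C | T0 B | T1 S | a
  A -> T0 T1 | c
  B -> T1 T1
  C -> S X4 | T0 T1 | T2 T3
  T0 -> a
  T1 -> c
  T2 -> b
  T3 -> d
  X4 -> T1 A

CYK fill — only the sub-triangle for w[1..3]:
  T[1,1] 'c' = {A,T1}  orig:{A}
  T[2,2] 'c' = {A,T1}  orig:{A}
  T[3,3] 'a' = {S,T0}  orig:{S}
  T[1,2] 'cc' = {B,X4}  orig:{B}
  T[2,3] 'ca' = {S}
  T[1,3] 'cca' = {S}

Original NTs in T[1,3] deriving "cca": ["S"]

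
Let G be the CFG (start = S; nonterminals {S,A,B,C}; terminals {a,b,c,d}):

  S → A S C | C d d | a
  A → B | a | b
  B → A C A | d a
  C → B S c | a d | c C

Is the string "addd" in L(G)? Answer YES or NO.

CNF form of G:
  S -> A X6 | C X7 | a
  A -> A X3 | T0 T1 | a | b
  B -> A X4 | T0 T1
  C -> B X5 | T1 T0 | T2 C
  T0 -> d
  T1 -> a
  T2 -> c
  X3 -> C A
  X4 -> C A
  X5 -> S T2
  X6 -> S C
  X7 -> T0 T0

CYK fill:
  cell(0,0) a: {A,S,T1}  orig:{A,S}
  cell(1,1) d: {T0}  orig:{}
  cell(2,2) d: {T0}  orig:{}
  cell(3,3) d: {T0}  orig:{}
  cell(0,1) ad: {C}
  cell(1,2) dd: {X7}  orig:{}
  cell(2,3) dd: {X7}  orig:{}
  cell(0,2) add: ∅
  cell(1,3) ddd: ∅
  cell(0,3) addd: {S}

S ∈ T[0,3] ⇒ YES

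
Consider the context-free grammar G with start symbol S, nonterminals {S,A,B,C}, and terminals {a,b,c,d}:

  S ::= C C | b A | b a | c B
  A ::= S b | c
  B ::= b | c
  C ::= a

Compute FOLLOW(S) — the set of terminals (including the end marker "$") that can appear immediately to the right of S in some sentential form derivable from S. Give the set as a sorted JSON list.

FIRST sets, iterate to fixpoint:
round 1:
  A via A→c: +{c}
  B via B→b: +{b}
  B via B→c: +{c}
  C via C→a: +{a}
  S via S→C C: +{a}
  S via S→b A: +{b}
  S via S→c B: +{c}
  S: {a,b,c}  A: {c}  B: {b,c}  C: {a}
round 2:
  A via A→S b: +{a,b}
  S: {a,b,c}  A: {a,b,c}  B: {b,c}  C: {a}
round 3: — fixpoint
  S: {a,b,c}  A: {a,b,c}  B: {b,c}  C: {a}

Compute FOLLOW by fixpoint:
initialize: $ ∈ FOLLOW(S)
pass 1:
  A→S b: FOLLOW(S) ⊇ FIRST(b) = {b}; new: +{b}
  S→C C: FOLLOW(C) ⊇ FIRST(C) = {a}; new: +{a}
  S→C C: FOLLOW(C) ⊇ FOLLOW(S) ⊇ {$,b}; new: +{$,b}
  S→b A: FOLLOW(A) ⊇ FOLLOW(S) ⊇ {$,b}; new: +{$,b}
  S→c B: FOLLOW(B) ⊇ FOLLOW(S) ⊇ {$,b}; new: +{$,b}
  S: {$,b}  A: {$,b}  B: {$,b}  C: {$,a,b}
pass 2: — fixpoint
  S: {$,b}  A: {$,b}  B: {$,b}  C: {$,a,b}

FOLLOW(S) = ["$", "b"]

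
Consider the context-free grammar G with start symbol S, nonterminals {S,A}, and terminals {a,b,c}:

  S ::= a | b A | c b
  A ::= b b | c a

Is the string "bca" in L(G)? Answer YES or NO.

Convert to CNF:
  S -> T0 A | T1 T0 | a
  A -> T0 T0 | T1 T2
  T0 -> b
  T1 -> c
  T2 -> a

Fill CYK table bottom-up:
  cell(0,0) b: {T0}  orig:{}
  cell(1,1) c: {T1}  orig:{}
  cell(2,2) a: {S,T2}  orig:{S}
  cell(0,1) bc: ∅
  cell(1,2) ca: {A}
  cell(0,2) bca: {S}

S ∈ T[0,2] ⇒ YES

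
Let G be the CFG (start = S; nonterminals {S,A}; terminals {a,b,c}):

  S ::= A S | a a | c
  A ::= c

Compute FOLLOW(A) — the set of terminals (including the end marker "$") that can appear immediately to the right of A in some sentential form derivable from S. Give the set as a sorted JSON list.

FIRST sets, iterate to fixpoint:
pass 1:
  A via A→c: +{c}
  S via S→A S: +{c}
  S via S→a a: +{a}
  FIRST[S]={a,c}  FIRST[A]={c}
pass 2: — fixpoint
  FIRST[S]={a,c}  FIRST[A]={c}

Compute FOLLOW by fixpoint:
initialize: $ ∈ FOLLOW(S)
round 1:
  S→A S: FOLLOW(A) ⊇ FIRST(S) = {a,c}; new: +{a,c}
  FOLLOW[S]={$}  FOLLOW[A]={a,c}
round 2: done
  FOLLOW[S]={$}  FOLLOW[A]={a,c}

FOLLOW(A) = ["a", "c"]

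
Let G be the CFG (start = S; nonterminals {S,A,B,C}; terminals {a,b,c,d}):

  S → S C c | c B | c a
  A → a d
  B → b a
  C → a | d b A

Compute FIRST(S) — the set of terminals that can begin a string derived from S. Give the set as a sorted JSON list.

FIRST sets, iterate to fixpoint:
round 1:
  A via A→a d: +{a}
  B via B→b a: +{b}
  C via C→a: +{a}
  C via C→d b A: +{d}
  S via S→c B: +{c}
  S: {c}  A: {a}  B: {b}  C: {a,d}
round 2: done
  S: {c}  A: {a}  B: {b}  C: {a,d}

FIRST(S) = ["c"]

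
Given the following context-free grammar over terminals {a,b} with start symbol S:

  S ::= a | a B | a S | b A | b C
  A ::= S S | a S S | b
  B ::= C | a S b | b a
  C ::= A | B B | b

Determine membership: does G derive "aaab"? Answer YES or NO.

Convert to CNF:
  S -> T0 B | T0 S | T1 A | T1 C | a
  A -> S S | T0 X2 | b
  B -> B B | S S | T0 X3 | T0 X4 | T1 T0 | b
  C -> B B | S S | T0 X5 | b
  T0 -> a
  T1 -> b
  X2 -> S S
  X3 -> S S
  X4 -> S T1
  X5 -> S S

Fill CYK table bottom-up:
  T[0,0] 'a' = {S,T0}  orig:{S}
  T[1,1] 'a' = {S,T0}  orig:{S}
  T[2,2] 'a' = {S,T0}  orig:{S}
  T[3,3] 'b' = {A,B,C,T1}  orig:{A,B,C}
  T[0,1] 'aa' = {A,B,C,S,X2,X3,X5}  orig:{A,B,C,S}
  T[1,2] 'aa' = {A,B,C,S,X2,X3,X5}  orig:{A,B,C,S}
  T[2,3] 'ab' = {S,X4}  orig:{S}
  T[0,2] 'aaa' = {A,B,C,S,X2,X3,X5}  orig:{A,B,C,S}
  T[1,3] 'aab' = {A,B,C,S,X2,X3,X4,X5}  orig:{A,B,C,S}
  T[0,3] 'aaab' = {A,B,C,S,X2,X3,X4,X5}  orig:{A,B,C,S}

S ∈ T[0,3] ⇒ YES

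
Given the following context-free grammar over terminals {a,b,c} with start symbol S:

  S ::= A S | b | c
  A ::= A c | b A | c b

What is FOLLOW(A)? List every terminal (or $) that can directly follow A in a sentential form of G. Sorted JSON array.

Compute FIRST by fixpoint:
iter 1:
  A via A→b A: +{b}
  A via A→c b: +{c}
  S via S→A S: +{b,c}
  FIRST[S]={b,c}  FIRST[A]={b,c}
iter 2: done
  FIRST[S]={b,c}  FIRST[A]={b,c}

Compute FOLLOW by fixpoint:
seed FOLLOW(S) with $
round 1:
  A→A c: FOLLOW(A) ⊇ FIRST(c) = {c}; new: +{c}
  S→A S: FOLLOW(A) ⊇ FIRST(S) = {b,c}; new: +{b}
  FOLLOW[S]={$}  FOLLOW[A]={b,c}
round 2: — fixpoint
  FOLLOW[S]={$}  FOLLOW[A]={b,c}

FOLLOW(A) = ["b", "c"]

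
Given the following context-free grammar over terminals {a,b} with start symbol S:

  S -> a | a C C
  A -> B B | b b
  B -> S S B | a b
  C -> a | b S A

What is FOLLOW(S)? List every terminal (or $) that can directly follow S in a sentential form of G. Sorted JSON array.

Compute FIRST by fixpoint:
[1]
  A via A→b b: +{b}
  B via B→a b: +{a}
  C via C→a: +{a}
  C via C→b S A: +{b}
  S via S→a: +{a}
  S: {a}  A: {b}  B: {a}  C: {a,b}
[2]
  A via A→B B: +{a}
  S: {a}  A: {a,b}  B: {a}  C: {a,b}
[3] — fixpoint
  S: {a}  A: {a,b}  B: {a}  C: {a,b}

FOLLOW iteration:
FOLLOW(S) := {$}
round 1:
  A→B B: FOLLOW(B) ⊇ FIRST(B) = {a}; new: +{a}
  B→S S B: FOLLOW(S) ⊇ FIRST(S) = {a}; new: +{a}
  C→b S A: FOLLOW(S) ⊇ FIRST(A) = {a,b}; new: +{b}
  S→a C C: FOLLOW(C) ⊇ FIRST(C) = {a,b}; new: +{a,b}
  S→a C C: FOLLOW(C) ⊇ FOLLOW(S) ⊇ {$,a,b}; new: +{$}
  FOLLOW(S)={$,a,b}  FOLLOW(A)={}  FOLLOW(B)={a}  FOLLOW(C)={$,a,b}
round 2:
  C→b S A: FOLLOW(A) ⊇ FOLLOW(C) ⊇ {$,a,b}; new: +{$,a,b}
  FOLLOW(S)={$,a,b}  FOLLOW(A)={$,a,b}  FOLLOW(B)={a}  FOLLOW(C)={$,a,b}
round 3:
  A→B B: FOLLOW(B) ⊇ FOLLOW(A) ⊇ {$,a,b}; new: +{$,b}
  FOLLOW(S)={$,a,b}  FOLLOW(A)={$,a,b}  FOLLOW(B)={$,a,b}  FOLLOW(C)={$,a,b}
round 4: (no change)
  FOLLOW(S)={$,a,b}  FOLLOW(A)={$,a,b}  FOLLOW(B)={$,a,b}  FOLLOW(C)={$,a,b}

FOLLOW(S) = ["$", "a", "b"]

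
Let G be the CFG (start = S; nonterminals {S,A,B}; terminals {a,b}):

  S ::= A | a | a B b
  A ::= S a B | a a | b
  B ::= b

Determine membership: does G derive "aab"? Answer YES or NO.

Convert to CNF:
  S -> S X3 | T0 T0 | T0 X4 | a | b
  A -> S X2 | T0 T0 | b
  B -> b
  T0 -> a
  T1 -> b
  X2 -> T0 B
  X3 -> T0 B
  X4 -> B T1

Fill CYK table bottom-up:
  cell(0,0) a: {S,T0}  orig:{S}
  cell(1,1) a: {S,T0}  orig:{S}
  cell(2,2) b: {A,B,S,T1}  orig:{A,B,S}
  cell(0,1) aa: {A,S}
  cell(1,2) ab: {X2,X3}  orig:{}
  cell(0,2) aab: {A,S}

S ∈ T[0,2] ⇒ YES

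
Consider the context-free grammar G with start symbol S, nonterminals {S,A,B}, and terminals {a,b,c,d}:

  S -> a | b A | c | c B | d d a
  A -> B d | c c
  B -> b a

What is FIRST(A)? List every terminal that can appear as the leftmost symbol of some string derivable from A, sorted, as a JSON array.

Compute FIRST by fixpoint:
iter 1:
  A via A→c c: +{c}
  B via B→b a: +{b}
  S via S→a: +{a}
  S via S→b A: +{b}
  S via S→c: +{c}
  S via S→d d a: +{d}
  FIRST[S]={a,b,c,d}  FIRST[A]={c}  FIRST[B]={b}
iter 2:
  A via A→B d: +{b}
  FIRST[S]={a,b,c,d}  FIRST[A]={b,c}  FIRST[B]={b}
iter 3: (stable)
  FIRST[S]={a,b,c,d}  FIRST[A]={b,c}  FIRST[B]={b}

FIRST(A) = ["b", "c"]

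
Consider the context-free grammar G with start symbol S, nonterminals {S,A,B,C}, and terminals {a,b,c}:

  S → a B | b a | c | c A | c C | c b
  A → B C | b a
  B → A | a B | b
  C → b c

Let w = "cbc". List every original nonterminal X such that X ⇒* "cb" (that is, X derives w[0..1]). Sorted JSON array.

Convert to CNF:
  S -> T0 T1 | T1 B | T2 A | T2 C | T2 T0 | c
  A -> B C | T0 T1
  B -> B C | T0 T1 | T1 B | b
  C -> T0 T2
  T0 -> b
  T1 -> a
  T2 -> c

Fill CYK table bottom-up — only the sub-triangle for w[0..1]:
  cell(0,0) c: {S,T2}  orig:{S}
  cell(1,1) b: {B,T0}  orig:{B}
  cell(0,1) cb: {S}

Original NTs in T[0,1] deriving "cb": ["S"]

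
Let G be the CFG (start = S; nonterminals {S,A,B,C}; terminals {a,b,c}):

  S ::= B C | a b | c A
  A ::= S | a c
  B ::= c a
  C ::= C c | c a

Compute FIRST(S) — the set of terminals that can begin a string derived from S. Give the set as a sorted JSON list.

FIRST sets, iterate to fixpoint:
iter 1:
  A via A→a c: +{a}
  B via B→c a: +{c}
  C via C→c a: +{c}
  S via S→B C: +{c}
  S via S→a b: +{a}
  S: {a,c}  A: {a}  B: {c}  C: {c}
iter 2:
  A via A→S: +{c}
  S: {a,c}  A: {a,c}  B: {c}  C: {c}
iter 3: (stable)
  S: {a,c}  A: {a,c}  B: {c}  C: {c}

FIRST(S) = ["a", "c"]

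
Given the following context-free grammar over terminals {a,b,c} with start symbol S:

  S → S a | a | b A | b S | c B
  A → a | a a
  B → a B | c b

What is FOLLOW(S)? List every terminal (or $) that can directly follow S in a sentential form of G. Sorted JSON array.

FIRST sets, iterate to fixpoint:
round 1:
  A via A→a: +{a}
  B via B→a B: +{a}
  B via B→c b: +{c}
  S via S→a: +{a}
  S via S→b A: +{b}
  S via S→c B: +{c}
  S: {a,b,c}  A: {a}  B: {a,c}
round 2: done
  S: {a,b,c}  A: {a}  B: {a,c}

FOLLOW sets:
FOLLOW(S) := {$}
round 1:
  S→S a: FOLLOW(S) ⊇ FIRST(a) = {a}; new: +{a}
  S→b A: FOLLOW(A) ⊇ FOLLOW(S) ⊇ {$,a}; new: +{$,a}
  S→c B: FOLLOW(B) ⊇ FOLLOW(S) ⊇ {$,a}; new: +{$,a}
  FOLLOW(S)={$,a}  FOLLOW(A)={$,a}  FOLLOW(B)={$,a}
round 2: (no change)
  FOLLOW(S)={$,a}  FOLLOW(A)={$,a}  FOLLOW(B)={$,a}

FOLLOW(S) = ["$", "a"]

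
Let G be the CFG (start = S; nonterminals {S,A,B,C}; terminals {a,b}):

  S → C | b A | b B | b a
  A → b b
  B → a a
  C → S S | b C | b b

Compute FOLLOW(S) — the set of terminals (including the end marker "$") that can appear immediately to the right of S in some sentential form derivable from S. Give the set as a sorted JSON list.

Compute FIRST by fixpoint:
pass 1:
  A via A→b b: +{b}
  B via B→a a: +{a}
  C via C→b C: +{b}
  S via S→C: +{b}
  FIRST(S)={b}  FIRST(A)={b}  FIRST(B)={a}  FIRST(C)={b}
pass 2: done
  FIRST(S)={b}  FIRST(A)={b}  FIRST(B)={a}  FIRST(C)={b}

FOLLOW iteration:
FOLLOW(S) := {$}
[1]
  C→S S: FOLLOW(S) ⊇ FIRST(S) = {b}; new: +{b}
  S→C: FOLLOW(C) ⊇ FOLLOW(S) ⊇ {$,b}; new: +{$,b}
  S→b A: FOLLOW(A) ⊇ FOLLOW(S) ⊇ {$,b}; new: +{$,b}
  S→b B: FOLLOW(B) ⊇ FOLLOW(S) ⊇ {$,b}; new: +{$,b}
  S: {$,b}  A: {$,b}  B: {$,b}  C: {$,b}
[2] (no change)
  S: {$,b}  A: {$,b}  B: {$,b}  C: {$,b}

FOLLOW(S) = ["$", "b"]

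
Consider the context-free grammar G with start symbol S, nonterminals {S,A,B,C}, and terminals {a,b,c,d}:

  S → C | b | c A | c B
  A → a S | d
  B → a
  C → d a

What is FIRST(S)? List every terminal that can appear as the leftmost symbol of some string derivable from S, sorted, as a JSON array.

FIRST iteration:
round 1:
  A via A→a S: +{a}
  A via A→d: +{d}
  B via B→a: +{a}
  C via C→d a: +{d}
  S via S→C: +{d}
  S via S→b: +{b}
  S via S→c A: +{c}
  S: {b,c,d}  A: {a,d}  B: {a}  C: {d}
round 2: — fixpoint
  S: {b,c,d}  A: {a,d}  B: {a}  C: {d}

FIRST(S) = ["b", "c", "d"]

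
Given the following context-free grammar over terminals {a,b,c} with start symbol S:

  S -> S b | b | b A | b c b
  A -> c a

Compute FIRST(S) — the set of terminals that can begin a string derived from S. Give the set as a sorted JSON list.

Compute FIRST by fixpoint:
[1]
  A via A→c a: +{c}
  S via S→b: +{b}
  FIRST(S)={b}  FIRST(A)={c}
[2] (stable)
  FIRST(S)={b}  FIRST(A)={c}

FIRST(S) = ["b"]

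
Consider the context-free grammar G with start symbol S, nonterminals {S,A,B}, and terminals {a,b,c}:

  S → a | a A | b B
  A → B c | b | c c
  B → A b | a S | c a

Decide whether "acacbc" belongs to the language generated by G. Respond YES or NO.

Convert to CNF:
  S -> T1 B | T2 A | a
  A -> B T0 | T0 T0 | b
  B -> A T1 | T0 T2 | T2 S
  T0 -> c
  T1 -> b
  T2 -> a

CYK table (by increasing span):
  [0..0]={S,T2}  "a"  orig:{S}
  [1..1]={T0}  "c"  orig:{}
  [2..2]={S,T2}  "a"  orig:{S}
  [3..3]={T0}  "c"  orig:{}
  [4..4]={A,T1}  "b"  orig:{A}
  [5..5]={T0}  "c"  orig:{}
  [0..1]=∅  "ac"
  [1..2]={B}  "ca"
  [2..3]=∅  "ac"
  [3..4]=∅  "cb"
  [4..5]=∅  "bc"
  [0..2]=∅  "aca"
  [1..3]={A}  "cac"
  [2..4]=∅  "acb"
  [3..5]=∅  "cbc"
  [0..3]={S}  "acac"
  [1..4]={B}  "cacb"
  [2..5]=∅  "acbc"
  [0..4]=∅  "acacb"
  [1..5]={A}  "cacbc"
  [0..5]={S}  "acacbc"

S ∈ T[0,5] ⇒ YES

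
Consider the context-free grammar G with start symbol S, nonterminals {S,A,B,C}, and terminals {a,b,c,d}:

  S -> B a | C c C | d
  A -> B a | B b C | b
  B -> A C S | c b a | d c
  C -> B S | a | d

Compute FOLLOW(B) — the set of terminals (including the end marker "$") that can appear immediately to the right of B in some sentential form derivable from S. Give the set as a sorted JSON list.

FIRST sets, iterate to fixpoint:
iter 1:
  A via A→b: +{b}
  B via B→A C S: +{b}
  B via B→c b a: +{c}
  B via B→d c: +{d}
  C via C→B S: +{b,c,d}
  C via C→a: +{a}
  S via S→B a: +{b,c,d}
  S via S→C c C: +{a}
  S: {a,b,c,d}  A: {b}  B: {b,c,d}  C: {a,b,c,d}
iter 2:
  A via A→B a: +{c,d}
  S: {a,b,c,d}  A: {b,c,d}  B: {b,c,d}  C: {a,b,c,d}
iter 3: (no change)
  S: {a,b,c,d}  A: {b,c,d}  B: {b,c,d}  C: {a,b,c,d}

Compute FOLLOW by fixpoint:
FOLLOW(S) := {$}
iter 1:
  A→B a: FOLLOW(B) ⊇ FIRST(a) = {a}; new: +{a}
  A→B b C: FOLLOW(B) ⊇ FIRST(b) = {b}; new: +{b}
  B→A C S: FOLLOW(A) ⊇ FIRST(C) = {a,b,c,d}; new: +{a,b,c,d}
  B→A C S: FOLLOW(C) ⊇ FIRST(S) = {a,b,c,d}; new: +{a,b,c,d}
  B→A C S: FOLLOW(S) ⊇ FOLLOW(B) ⊇ {a,b}; new: +{a,b}
  C→B S: FOLLOW(B) ⊇ FIRST(S) = {a,b,c,d}; new: +{c,d}
  C→B S: FOLLOW(S) ⊇ FOLLOW(C) ⊇ {a,b,c,d}; new: +{c,d}
  S→C c C: FOLLOW(C) ⊇ FOLLOW(S) ⊇ {$,a,b,c,d}; new: +{$}
  FOLLOW(S)={$,a,b,c,d}  FOLLOW(A)={a,b,c,d}  FOLLOW(B)={a,b,c,d}  FOLLOW(C)={$,a,b,c,d}
iter 2: — fixpoint
  FOLLOW(S)={$,a,b,c,d}  FOLLOW(A)={a,b,c,d}  FOLLOW(B)={a,b,c,d}  FOLLOW(C)={$,a,b,c,d}

FOLLOW(B) = ["a", "b", "c", "d"]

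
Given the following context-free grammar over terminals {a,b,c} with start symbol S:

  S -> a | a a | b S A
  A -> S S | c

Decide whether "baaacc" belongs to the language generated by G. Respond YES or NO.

Convert to CNF:
  S -> T0 T0 | T1 X2 | a
  A -> S S | c
  T0 -> a
  T1 -> b
  X2 -> S A

Fill CYK table bottom-up:
  [0..0]={T1}  "b"  orig:{}
  [1..1]={S,T0}  "a"  orig:{S}
  [2..2]={S,T0}  "a"  orig:{S}
  [3..3]={S,T0}  "a"  orig:{S}
  [4..4]={A}  "c"
  [5..5]={A}  "c"
  [0..1]=∅  "ba"
  [1..2]={A,S}  "aa"
  [2..3]={A,S}  "aa"
  [3..4]={X2}  "ac"  orig:{}
  [4..5]=∅  "cc"
  [0..2]=∅  "baa"
  [1..3]={A,X2}  "aaa"  orig:{A}
  [2..4]={X2}  "aac"  orig:{}
  [3..5]=∅  "acc"
  [0..3]={S}  "baaa"
  [1..4]=∅  "aaac"
  [2..5]=∅  "aacc"
  [0..4]={X2}  "baaac"  orig:{}
  [1..5]=∅  "aaacc"
  [0..5]=∅  "baaacc"

S ∉ T[0,5] ⇒ NO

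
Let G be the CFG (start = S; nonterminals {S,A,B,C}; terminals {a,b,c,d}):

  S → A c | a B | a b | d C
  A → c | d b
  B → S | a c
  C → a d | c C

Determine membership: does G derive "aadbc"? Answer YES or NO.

CNF form of G:
  S -> A T2 | T0 C | T3 B | T3 T1
  A -> T0 T1 | c
  B -> A T2 | T0 C | T3 B | T3 T1 | T3 T2
  C -> T2 C | T3 T0
  T0 -> d
  T1 -> b
  T2 -> c
  T3 -> a

CYK table (by increasing span):
  [0..0]={T3}  "a"  orig:{}
  [1..1]={T3}  "a"  orig:{}
  [2..2]={T0}  "d"  orig:{}
  [3..3]={T1}  "b"  orig:{}
  [4..4]={A,T2}  "c"  orig:{A}
  [0..1]=∅  "aa"
  [1..2]={C}  "ad"
  [2..3]={A}  "db"
  [3..4]=∅  "bc"
  [0..2]=∅  "aad"
  [1..3]=∅  "adb"
  [2..4]={B,S}  "dbc"
  [0..3]=∅  "aadb"
  [1..4]={B,S}  "adbc"
  [0..4]={B,S}  "aadbc"

S ∈ T[0,4] ⇒ YES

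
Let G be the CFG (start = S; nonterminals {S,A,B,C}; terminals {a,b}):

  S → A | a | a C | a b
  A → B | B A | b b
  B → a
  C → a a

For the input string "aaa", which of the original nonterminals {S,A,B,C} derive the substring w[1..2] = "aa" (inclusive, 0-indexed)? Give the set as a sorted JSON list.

Convert to CNF:
  S -> B A | T0 T0 | T1 C | T1 T0 | a
  A -> B A | T0 T0 | a
  B -> a
  C -> T1 T1
  T0 -> b
  T1 -> a

Fill CYK table bottom-up (cells [i..j] with 1 ≤ i ≤ j ≤ 2 only):
  [1..1]={A,B,S,T1}  "a"  orig:{A,B,S}
  [2..2]={A,B,S,T1}  "a"  orig:{A,B,S}
  [1..2]={A,C,S}  "aa"

Original NTs in T[1,2] deriving "aa": ["A", "C", "S"]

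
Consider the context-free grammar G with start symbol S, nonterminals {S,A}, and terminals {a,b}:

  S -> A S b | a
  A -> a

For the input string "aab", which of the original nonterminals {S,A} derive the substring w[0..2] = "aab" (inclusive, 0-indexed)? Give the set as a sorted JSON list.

CNF form of G:
  S -> A X1 | a
  A -> a
  T0 -> b
  X1 -> S T0

Fill CYK table bottom-up, restricted to cells inside w[0..2]:
  T[0,0] 'a' = {A,S}
  T[1,1] 'a' = {A,S}
  T[2,2] 'b' = {T0}  orig:{}
  T[0,1] 'aa' = ∅
  T[1,2] 'ab' = {X1}  orig:{}
  T[0,2] 'aab' = {S}

Original NTs in T[0,2] deriving "aab": ["S"]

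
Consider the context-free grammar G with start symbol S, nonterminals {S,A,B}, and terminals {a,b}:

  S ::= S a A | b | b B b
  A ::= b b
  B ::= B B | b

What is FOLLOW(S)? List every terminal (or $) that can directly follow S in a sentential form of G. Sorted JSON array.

FIRST sets, iterate to fixpoint:
[1]
  A via A→b b: +{b}
  B via B→b: +{b}
  S via S→b: +{b}
  S: {b}  A: {b}  B: {b}
[2] (no change)
  S: {b}  A: {b}  B: {b}

Compute FOLLOW by fixpoint:
FOLLOW(S) := {$}
pass 1:
  B→B B: FOLLOW(B) ⊇ FIRST(B) = {b}; new: +{b}
  S→S a A: FOLLOW(S) ⊇ FIRST(a) = {a}; new: +{a}
  S→S a A: FOLLOW(A) ⊇ FOLLOW(S) ⊇ {$,a}; new: +{$,a}
  FOLLOW(S)={$,a}  FOLLOW(A)={$,a}  FOLLOW(B)={b}
pass 2: — fixpoint
  FOLLOW(S)={$,a}  FOLLOW(A)={$,a}  FOLLOW(B)={b}

FOLLOW(S) = ["$", "a"]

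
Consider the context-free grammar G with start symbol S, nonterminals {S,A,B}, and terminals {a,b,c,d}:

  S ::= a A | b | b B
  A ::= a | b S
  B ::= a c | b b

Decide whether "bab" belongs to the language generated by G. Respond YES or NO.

CNF form of G:
  S -> T0 B | T1 A | b
  A -> T0 S | a
  B -> T0 T0 | T1 T2
  T0 -> b
  T1 -> a
  T2 -> c

CYK table (by increasing span):
  T[0,0] 'b' = {S,T0}  orig:{S}
  T[1,1] 'a' = {A,T1}  orig:{A}
  T[2,2] 'b' = {S,T0}  orig:{S}
  T[0,1] 'ba' = ∅
  T[1,2] 'ab' = ∅
  T[0,2] 'bab' = ∅

S ∉ T[0,2] ⇒ NO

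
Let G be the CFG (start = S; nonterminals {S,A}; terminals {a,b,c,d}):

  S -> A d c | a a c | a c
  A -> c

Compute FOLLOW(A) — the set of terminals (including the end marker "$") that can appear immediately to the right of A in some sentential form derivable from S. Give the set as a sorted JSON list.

FIRST sets, iterate to fixpoint:
round 1:
  A via A→c: +{c}
  S via S→A d c: +{c}
  S via S→a a c: +{a}
  FIRST[S]={a,c}  FIRST[A]={c}
round 2: done
  FIRST[S]={a,c}  FIRST[A]={c}

FOLLOW sets:
seed FOLLOW(S) with $
round 1:
  S→A d c: FOLLOW(A) ⊇ FIRST(d) = {d}; new: +{d}
  FOLLOW(S)={$}  FOLLOW(A)={d}
round 2: (no change)
  FOLLOW(S)={$}  FOLLOW(A)={d}

FOLLOW(A) = ["d"]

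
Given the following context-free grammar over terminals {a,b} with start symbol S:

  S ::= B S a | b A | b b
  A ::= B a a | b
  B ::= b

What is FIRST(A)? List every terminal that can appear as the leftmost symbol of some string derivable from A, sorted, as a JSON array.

FIRST sets, iterate to fixpoint:
round 1:
  A via A→b: +{b}
  B via B→b: +{b}
  S via S→B S a: +{b}
  FIRST(S)={b}  FIRST(A)={b}  FIRST(B)={b}
round 2: done
  FIRST(S)={b}  FIRST(A)={b}  FIRST(B)={b}

FIRST(A) = ["b"]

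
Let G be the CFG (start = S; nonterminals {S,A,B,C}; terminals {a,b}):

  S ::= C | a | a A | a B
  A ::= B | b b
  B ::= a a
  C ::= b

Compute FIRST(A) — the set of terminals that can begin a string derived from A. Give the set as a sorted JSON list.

FIRST iteration:
iter 1:
  A via A→b b: +{b}
  B via B→a a: +{a}
  C via C→b: +{b}
  S via S→C: +{b}
  S via S→a: +{a}
  S: {a,b}  A: {b}  B: {a}  C: {b}
iter 2:
  A via A→B: +{a}
  S: {a,b}  A: {a,b}  B: {a}  C: {b}
iter 3: — fixpoint
  S: {a,b}  A: {a,b}  B: {a}  C: {b}

FIRST(A) = ["a", "b"]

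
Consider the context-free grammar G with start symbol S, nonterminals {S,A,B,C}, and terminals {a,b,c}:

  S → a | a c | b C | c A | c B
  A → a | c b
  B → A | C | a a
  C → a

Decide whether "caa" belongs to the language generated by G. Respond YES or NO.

Convert to CNF:
  S -> T0 A | T0 B | T1 C | T2 T0 | a
  A -> T0 T1 | a
  B -> T0 T1 | T2 T2 | a
  C -> a
  T0 -> c
  T1 -> b
  T2 -> a

CYK table (by increasing span):
  cell(0,0) c: {T0}  orig:{}
  cell(1,1) a: {A,B,C,S,T2}  orig:{A,B,C,S}
  cell(2,2) a: {A,B,C,S,T2}  orig:{A,B,C,S}
  cell(0,1) ca: {S}
  cell(1,2) aa: {B}
  cell(0,2) caa: {S}

S ∈ T[0,2] ⇒ YES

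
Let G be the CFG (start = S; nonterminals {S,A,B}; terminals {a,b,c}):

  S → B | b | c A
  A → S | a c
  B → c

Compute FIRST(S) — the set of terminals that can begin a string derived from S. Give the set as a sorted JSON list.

Compute FIRST by fixpoint:
[1]
  A via A→a c: +{a}
  B via B→c: +{c}
  S via S→B: +{c}
  S via S→b: +{b}
  S: {b,c}  A: {a}  B: {c}
[2]
  A via A→S: +{b,c}
  S: {b,c}  A: {a,b,c}  B: {c}
[3] (stable)
  S: {b,c}  A: {a,b,c}  B: {c}

FIRST(S) = ["b", "c"]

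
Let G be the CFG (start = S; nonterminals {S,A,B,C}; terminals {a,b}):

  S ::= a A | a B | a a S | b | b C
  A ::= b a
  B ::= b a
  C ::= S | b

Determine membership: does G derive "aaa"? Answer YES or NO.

CNF form of G:
  S -> T0 C | T1 A | T1 B | T1 X3 | b
  A -> T0 T1
  B -> T0 T1
  C -> T0 C | T1 A | T1 B | T1 X2 | b
  T0 -> b
  T1 -> a
  X2 -> T1 S
  X3 -> T1 S

CYK table (by increasing span):
  T[0,0] 'a' = {T1}  orig:{}
  T[1,1] 'a' = {T1}  orig:{}
  T[2,2] 'a' = {T1}  orig:{}
  T[0,1] 'aa' = ∅
  T[1,2] 'aa' = ∅
  T[0,2] 'aaa' = ∅

S ∉ T[0,2] ⇒ NO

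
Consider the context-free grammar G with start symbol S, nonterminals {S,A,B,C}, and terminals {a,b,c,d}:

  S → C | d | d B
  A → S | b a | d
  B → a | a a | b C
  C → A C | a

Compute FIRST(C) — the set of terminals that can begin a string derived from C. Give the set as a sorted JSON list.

FIRST sets, iterate to fixpoint:
pass 1:
  A via A→b a: +{b}
  A via A→d: +{d}
  B via B→a: +{a}
  B via B→b C: +{b}
  C via C→A C: +{b,d}
  C via C→a: +{a}
  S via S→C: +{a,b,d}
  FIRST(S)={a,b,d}  FIRST(A)={b,d}  FIRST(B)={a,b}  FIRST(C)={a,b,d}
pass 2:
  A via A→S: +{a}
  FIRST(S)={a,b,d}  FIRST(A)={a,b,d}  FIRST(B)={a,b}  FIRST(C)={a,b,d}
pass 3: — fixpoint
  FIRST(S)={a,b,d}  FIRST(A)={a,b,d}  FIRST(B)={a,b}  FIRST(C)={a,b,d}

FIRST(C) = ["a", "b", "d"]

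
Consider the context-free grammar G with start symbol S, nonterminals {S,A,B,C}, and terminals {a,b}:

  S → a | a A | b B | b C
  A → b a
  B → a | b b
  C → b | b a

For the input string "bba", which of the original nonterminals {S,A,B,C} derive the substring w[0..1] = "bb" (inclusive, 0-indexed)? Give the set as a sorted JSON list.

Convert to CNF:
  S -> T0 B | T0 C | T1 A | a
  A -> T0 T1
  B -> T0 T0 | a
  C -> T0 T1 | b
  T0 -> b
  T1 -> a

CYK fill — only the sub-triangle for w[0..1]:
  T[0,0] 'b' = {C,T0}  orig:{C}
  T[1,1] 'b' = {C,T0}  orig:{C}
  T[0,1] 'bb' = {B,S}

Original NTs in T[0,1] deriving "bb": ["B", "S"]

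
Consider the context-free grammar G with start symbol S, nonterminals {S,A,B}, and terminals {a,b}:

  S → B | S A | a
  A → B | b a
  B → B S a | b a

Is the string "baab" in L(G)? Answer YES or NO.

Convert to CNF:
  S -> B X4 | S A | T1 T0 | a
  A -> B X2 | T1 T0
  B -> B X3 | T1 T0
  T0 -> a
  T1 -> b
  X2 -> S T0
  X3 -> S T0
  X4 -> S T0

CYK table (by increasing span):
  [0..0]={T1}  "b"  orig:{}
  [1..1]={S,T0}  "a"  orig:{S}
  [2..2]={S,T0}  "a"  orig:{S}
  [3..3]={T1}  "b"  orig:{}
  [0..1]={A,B,S}  "ba"
  [1..2]={X2,X3,X4}  "aa"  orig:{}
  [2..3]=∅  "ab"
  [0..2]={X2,X3,X4}  "baa"  orig:{}
  [1..3]=∅  "aab"
  [0..3]=∅  "baab"

S ∉ T[0,3] ⇒ NO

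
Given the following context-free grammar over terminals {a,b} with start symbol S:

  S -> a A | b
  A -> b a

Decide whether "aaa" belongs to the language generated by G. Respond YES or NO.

CNF form of G:
  S -> T1 A | b
  A -> T0 T1
  T0 -> b
  T1 -> a

CYK table (by increasing span):
  T[0,0] 'a' = {T1}  orig:{}
  T[1,1] 'a' = {T1}  orig:{}
  T[2,2] 'a' = {T1}  orig:{}
  T[0,1] 'aa' = ∅
  T[1,2] 'aa' = ∅
  T[0,2] 'aaa' = ∅

S ∉ T[0,2] ⇒ NO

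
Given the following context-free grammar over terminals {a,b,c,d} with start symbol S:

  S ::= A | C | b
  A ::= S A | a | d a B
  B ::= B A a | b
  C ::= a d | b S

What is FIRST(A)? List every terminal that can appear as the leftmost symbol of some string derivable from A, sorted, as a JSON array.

Compute FIRST by fixpoint:
iter 1:
  A via A→a: +{a}
  A via A→d a B: +{d}
  B via B→b: +{b}
  C via C→a d: +{a}
  C via C→b S: +{b}
  S via S→A: +{a,d}
  S via S→C: +{b}
  FIRST[S]={a,b,d}  FIRST[A]={a,d}  FIRST[B]={b}  FIRST[C]={a,b}
iter 2:
  A via A→S A: +{b}
  FIRST[S]={a,b,d}  FIRST[A]={a,b,d}  FIRST[B]={b}  FIRST[C]={a,b}
iter 3: — fixpoint
  FIRST[S]={a,b,d}  FIRST[A]={a,b,d}  FIRST[B]={b}  FIRST[C]={a,b}

FIRST(A) = ["a", "b", "d"]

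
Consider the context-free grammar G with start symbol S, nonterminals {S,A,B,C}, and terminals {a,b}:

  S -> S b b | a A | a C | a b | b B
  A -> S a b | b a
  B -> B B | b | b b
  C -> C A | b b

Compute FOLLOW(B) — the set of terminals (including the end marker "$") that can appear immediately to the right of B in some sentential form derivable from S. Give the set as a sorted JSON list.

FIRST sets, iterate to fixpoint:
[1]
  A via A→b a: +{b}
  B via B→b: +{b}
  C via C→b b: +{b}
  S via S→a A: +{a}
  S via S→b B: +{b}
  FIRST[S]={a,b}  FIRST[A]={b}  FIRST[B]={b}  FIRST[C]={b}
[2]
  A via A→S a b: +{a}
  FIRST[S]={a,b}  FIRST[A]={a,b}  FIRST[B]={b}  FIRST[C]={b}
[3] (stable)
  FIRST[S]={a,b}  FIRST[A]={a,b}  FIRST[B]={b}  FIRST[C]={b}

Compute FOLLOW by fixpoint:
FOLLOW(S) := {$}
iter 1:
  A→S a b: FOLLOW(S) ⊇ FIRST(a) = {a}; new: +{a}
  B→B B: FOLLOW(B) ⊇ FIRST(B) = {b}; new: +{b}
  C→C A: FOLLOW(C) ⊇ FIRST(A) = {a,b}; new: +{a,b}
  C→C A: FOLLOW(A) ⊇ FOLLOW(C) ⊇ {a,b}; new: +{a,b}
  S→S b b: FOLLOW(S) ⊇ FIRST(b) = {b}; new: +{b}
  S→a A: FOLLOW(A) ⊇ FOLLOW(S) ⊇ {$,a,b}; new: +{$}
  S→a C: FOLLOW(C) ⊇ FOLLOW(S) ⊇ {$,a,b}; new: +{$}
  S→b B: FOLLOW(B) ⊇ FOLLOW(S) ⊇ {$,a,b}; new: +{$,a}
  S: {$,a,b}  A: {$,a,b}  B: {$,a,b}  C: {$,a,b}
iter 2: (no change)
  S: {$,a,b}  A: {$,a,b}  B: {$,a,b}  C: {$,a,b}

FOLLOW(B) = ["$", "a", "b"]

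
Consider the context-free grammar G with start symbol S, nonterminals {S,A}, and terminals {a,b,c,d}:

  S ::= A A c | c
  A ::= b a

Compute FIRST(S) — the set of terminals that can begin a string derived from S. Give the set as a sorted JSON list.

Compute FIRST by fixpoint:
pass 1:
  A via A→b a: +{b}
  S via S→A A c: +{b}
  S via S→c: +{c}
  FIRST(S)={b,c}  FIRST(A)={b}
pass 2: (no change)
  FIRST(S)={b,c}  FIRST(A)={b}

FIRST(S) = ["b", "c"]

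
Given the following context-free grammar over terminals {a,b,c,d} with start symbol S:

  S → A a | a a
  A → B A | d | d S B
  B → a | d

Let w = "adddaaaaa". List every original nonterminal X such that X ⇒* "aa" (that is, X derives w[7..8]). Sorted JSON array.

CNF form of G:
  S -> A T1 | T1 T1
  A -> B A | T0 X2 | d
  B -> a | d
  T0 -> d
  T1 -> a
  X2 -> S B

Fill CYK table bottom-up — only the sub-triangle for w[7..8]:
  [7..7]={B,T1}  "a"  orig:{B}
  [8..8]={B,T1}  "a"  orig:{B}
  [7..8]={S}  "aa"

Original NTs in T[7,8] deriving "aa": ["S"]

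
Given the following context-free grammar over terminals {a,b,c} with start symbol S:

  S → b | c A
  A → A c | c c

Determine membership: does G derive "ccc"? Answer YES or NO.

CNF form of G:
  S -> T0 A | b
  A -> A T0 | T0 T0
  T0 -> c

CYK fill:
  [0..0]={T0}  "c"  orig:{}
  [1..1]={T0}  "c"  orig:{}
  [2..2]={T0}  "c"  orig:{}
  [0..1]={A}  "cc"
  [1..2]={A}  "cc"
  [0..2]={A,S}  "ccc"

S ∈ T[0,2] ⇒ YES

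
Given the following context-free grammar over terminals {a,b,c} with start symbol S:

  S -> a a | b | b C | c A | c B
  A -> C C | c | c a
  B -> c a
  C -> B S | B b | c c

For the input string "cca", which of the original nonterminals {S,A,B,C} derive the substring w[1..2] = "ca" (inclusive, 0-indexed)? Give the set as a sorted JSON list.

Convert to CNF:
  S -> T0 A | T0 B | T1 T1 | T2 C | b
  A -> C C | T0 T1 | c
  B -> T0 T1
  C -> B S | B T2 | T0 T0
  T0 -> c
  T1 -> a
  T2 -> b

CYK fill, restricted to cells inside w[1..2]:
  T[1,1] 'c' = {A,T0}  orig:{A}
  T[2,2] 'a' = {T1}  orig:{}
  T[1,2] 'ca' = {A,B}

Original NTs in T[1,2] deriving "ca": ["A", "B"]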